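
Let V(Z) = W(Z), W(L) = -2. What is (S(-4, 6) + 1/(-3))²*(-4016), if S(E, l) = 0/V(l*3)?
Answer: -4016/9 ≈ -446.22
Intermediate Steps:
V(Z) = -2
S(E, l) = 0 (S(E, l) = 0/(-2) = 0*(-½) = 0)
(S(-4, 6) + 1/(-3))²*(-4016) = (0 + 1/(-3))²*(-4016) = (0 - ⅓)²*(-4016) = (-⅓)²*(-4016) = (⅑)*(-4016) = -4016/9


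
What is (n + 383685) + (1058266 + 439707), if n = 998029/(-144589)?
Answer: 272066050533/144589 ≈ 1.8817e+6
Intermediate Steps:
n = -998029/144589 (n = 998029*(-1/144589) = -998029/144589 ≈ -6.9025)
(n + 383685) + (1058266 + 439707) = (-998029/144589 + 383685) + (1058266 + 439707) = 55475632436/144589 + 1497973 = 272066050533/144589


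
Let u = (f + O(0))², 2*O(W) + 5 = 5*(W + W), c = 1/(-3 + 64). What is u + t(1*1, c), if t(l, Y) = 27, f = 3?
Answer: 109/4 ≈ 27.250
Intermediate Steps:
c = 1/61 ≈ 0.016393
O(W) = -5/2 + 5*W (O(W) = -5/2 + (5*(W + W))/2 = -5/2 + (5*(2*W))/2 = -5/2 + (10*W)/2 = -5/2 + 5*W)
u = ¼ (u = (3 + (-5/2 + 5*0))² = (3 + (-5/2 + 0))² = (3 - 5/2)² = (½)² = ¼ ≈ 0.25000)
u + t(1*1, c) = ¼ + 27 = 109/4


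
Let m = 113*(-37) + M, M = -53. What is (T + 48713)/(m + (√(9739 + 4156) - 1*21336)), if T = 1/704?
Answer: -87689637821/46028294752 - 34293953*√13895/460282947520 ≈ -1.9139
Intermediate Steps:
T = 1/704 ≈ 0.0014205
m = -4234 (m = 113*(-37) - 53 = -4181 - 53 = -4234)
(T + 48713)/(m + (√(9739 + 4156) - 1*21336)) = (1/704 + 48713)/(-4234 + (√(9739 + 4156) - 1*21336)) = 34293953/(704*(-4234 + (√13895 - 21336))) = 34293953/(704*(-4234 + (-21336 + √13895))) = 34293953/(704*(-25570 + √13895))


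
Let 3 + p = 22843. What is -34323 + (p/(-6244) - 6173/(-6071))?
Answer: -325298299770/9476831 ≈ -34326.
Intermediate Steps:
p = 22840 (p = -3 + 22843 = 22840)
-34323 + (p/(-6244) - 6173/(-6071)) = -34323 + (22840/(-6244) - 6173/(-6071)) = -34323 + (22840*(-1/6244) - 6173*(-1/6071)) = -34323 + (-5710/1561 + 6173/6071) = -34323 - 25029357/9476831 = -325298299770/9476831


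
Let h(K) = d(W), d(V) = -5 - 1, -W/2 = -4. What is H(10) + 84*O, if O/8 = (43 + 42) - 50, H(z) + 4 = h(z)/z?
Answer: 117577/5 ≈ 23515.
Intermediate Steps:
W = 8 (W = -2*(-4) = 8)
d(V) = -6
h(K) = -6
H(z) = -4 - 6/z
O = 280 (O = 8*((43 + 42) - 50) = 8*(85 - 50) = 8*35 = 280)
H(10) + 84*O = (-4 - 6/10) + 84*280 = (-4 - 6*1/10) + 23520 = (-4 - 3/5) + 23520 = -23/5 + 23520 = 117577/5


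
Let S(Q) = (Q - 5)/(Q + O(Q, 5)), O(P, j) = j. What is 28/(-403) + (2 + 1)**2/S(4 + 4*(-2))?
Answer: -431/403 ≈ -1.0695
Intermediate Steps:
S(Q) = (-5 + Q)/(5 + Q) (S(Q) = (Q - 5)/(Q + 5) = (-5 + Q)/(5 + Q))
28/(-403) + (2 + 1)**2/S(4 + 4*(-2)) = 28/(-403) + (2 + 1)**2/(((-5 + (4 + 4*(-2)))/(5 + (4 + 4*(-2))))) = 28*(-1/403) + 3**2/(((-5 + (4 - 8))/(5 + (4 - 8)))) = -28/403 + 9/(((-5 - 4)/(5 - 4))) = -28/403 + 9/((-9/1)) = -28/403 + 9/((1*(-9))) = -28/403 + 9/(-9) = -28/403 + 9*(-1/9) = -28/403 - 1 = -431/403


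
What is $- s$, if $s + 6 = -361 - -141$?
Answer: $226$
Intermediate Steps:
$s = -226$ ($s = -6 - 220 = -226$)
$- s = \left(-1\right) \left(-226\right) = 226$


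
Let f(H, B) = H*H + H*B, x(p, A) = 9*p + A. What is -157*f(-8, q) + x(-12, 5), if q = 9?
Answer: 1153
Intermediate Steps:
x(p, A) = A + 9*p
f(H, B) = H**2 + B*H
-157*f(-8, q) + x(-12, 5) = -(-1256)*(9 - 8) + (5 + 9*(-12)) = -(-1256) + (5 - 108) = -157*(-8) - 103 = 1256 - 103 = 1153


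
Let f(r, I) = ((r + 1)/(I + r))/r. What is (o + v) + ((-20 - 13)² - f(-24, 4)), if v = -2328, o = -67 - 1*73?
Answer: -661897/480 ≈ -1379.0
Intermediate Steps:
o = -140 (o = -67 - 73 = -140)
f(r, I) = (1 + r)/(r*(I + r)) (f(r, I) = ((1 + r)/(I + r))/r = (1 + r)/(r*(I + r)))
(o + v) + ((-20 - 13)² - f(-24, 4)) = (-140 - 2328) + ((-20 - 13)² - (1 - 24)/((-24)*(4 - 24))) = -2468 + ((-33)² - (-1)*(-23)/(24*(-20))) = -2468 + (1089 - (-1)*(-1)*(-23)/(24*20)) = -2468 + (1089 - 1*(-23/480)) = -2468 + (1089 + 23/480) = -2468 + 522743/480 = -661897/480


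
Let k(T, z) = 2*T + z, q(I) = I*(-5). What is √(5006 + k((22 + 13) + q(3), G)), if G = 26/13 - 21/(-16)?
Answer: √80789/4 ≈ 71.058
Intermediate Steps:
q(I) = -5*I
G = 53/16 (G = 26*(1/13) - 21*(-1/16) = 2 + 21/16 = 53/16 ≈ 3.3125)
k(T, z) = z + 2*T
√(5006 + k((22 + 13) + q(3), G)) = √(5006 + (53/16 + 2*((22 + 13) - 5*3))) = √(5006 + (53/16 + 2*(35 - 15))) = √(5006 + (53/16 + 2*20)) = √(5006 + (53/16 + 40)) = √(5006 + 693/16) = √(80789/16) = √80789/4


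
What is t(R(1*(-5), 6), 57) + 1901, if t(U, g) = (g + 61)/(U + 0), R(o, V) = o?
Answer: 9387/5 ≈ 1877.4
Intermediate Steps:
t(U, g) = (61 + g)/U
t(R(1*(-5), 6), 57) + 1901 = (61 + 57)/((1*(-5))) + 1901 = 118/(-5) + 1901 = -⅕*118 + 1901 = -118/5 + 1901 = 9387/5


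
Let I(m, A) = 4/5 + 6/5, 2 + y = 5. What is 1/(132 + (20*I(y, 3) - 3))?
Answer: 1/169 ≈ 0.0059172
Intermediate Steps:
y = 3 (y = -2 + 5 = 3)
I(m, A) = 2 (I(m, A) = 4*(1/5) + 6*(1/5) = 4/5 + 6/5 = 2)
1/(132 + (20*I(y, 3) - 3)) = 1/(132 + (20*2 - 3)) = 1/(132 + (40 - 3)) = 1/(132 + 37) = 1/169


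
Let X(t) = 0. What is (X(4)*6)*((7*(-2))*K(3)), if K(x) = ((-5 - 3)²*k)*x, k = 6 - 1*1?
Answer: 0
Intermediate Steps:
k = 5 (k = 6 - 1 = 5)
K(x) = 320*x (K(x) = ((-5 - 3)²*5)*x = ((-8)²*5)*x = (64*5)*x = 320*x)
(X(4)*6)*((7*(-2))*K(3)) = (0*6)*((7*(-2))*(320*3)) = 0*(-14*960) = 0*(-13440) = 0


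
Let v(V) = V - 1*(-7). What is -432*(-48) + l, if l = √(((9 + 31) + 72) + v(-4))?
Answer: 20736 + √115 ≈ 20747.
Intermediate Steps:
v(V) = 7 + V (v(V) = V + 7 = 7 + V)
l = √115 (l = √(((9 + 31) + 72) + (7 - 4)) = √((40 + 72) + 3) = √(112 + 3) = √115 ≈ 10.724)
-432*(-48) + l = -432*(-48) + √115 = 20736 + √115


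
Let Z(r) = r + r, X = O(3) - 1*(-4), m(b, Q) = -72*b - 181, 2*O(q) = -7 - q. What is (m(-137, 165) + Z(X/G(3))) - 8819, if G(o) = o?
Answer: 2590/3 ≈ 863.33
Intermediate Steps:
O(q) = -7/2 - q/2 (O(q) = (-7 - q)/2 = -7/2 - q/2)
m(b, Q) = -181 - 72*b
X = -1 (X = (-7/2 - ½*3) - 1*(-4) = (-7/2 - 3/2) + 4 = -5 + 4 = -1)
Z(r) = 2*r
(m(-137, 165) + Z(X/G(3))) - 8819 = ((-181 - 72*(-137)) + 2*(-1/3)) - 8819 = ((-181 + 9864) + 2*(-1*⅓)) - 8819 = (9683 + 2*(-⅓)) - 8819 = (9683 - ⅔) - 8819 = 29047/3 - 8819 = 2590/3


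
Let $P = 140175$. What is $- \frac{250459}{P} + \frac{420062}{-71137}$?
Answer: $- \frac{76699092733}{9971628975} \approx -7.6917$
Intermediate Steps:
$- \frac{250459}{P} + \frac{420062}{-71137} = - \frac{250459}{140175} + \frac{420062}{-71137} = \left(-250459\right) \frac{1}{140175} + 420062 \left(- \frac{1}{71137}\right) = - \frac{250459}{140175} - \frac{420062}{71137} = - \frac{76699092733}{9971628975}$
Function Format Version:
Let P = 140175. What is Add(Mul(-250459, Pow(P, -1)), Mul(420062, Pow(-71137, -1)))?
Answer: Rational(-76699092733, 9971628975) ≈ -7.6917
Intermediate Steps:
Add(Mul(-250459, Pow(P, -1)), Mul(420062, Pow(-71137, -1))) = Add(Mul(-250459, Pow(140175, -1)), Mul(420062, Pow(-71137, -1))) = Add(Mul(-250459, Rational(1, 140175)), Mul(420062, Rational(-1, 71137))) = Add(Rational(-250459, 140175), Rational(-420062, 71137)) = Rational(-76699092733, 9971628975)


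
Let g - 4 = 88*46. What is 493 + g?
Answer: 4545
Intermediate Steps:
g = 4052 (g = 4 + 88*46 = 4 + 4048 = 4052)
493 + g = 493 + 4052 = 4545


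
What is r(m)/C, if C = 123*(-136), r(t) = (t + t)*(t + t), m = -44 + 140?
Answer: -1536/697 ≈ -2.2037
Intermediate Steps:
m = 96
r(t) = 4*t**2 (r(t) = (2*t)*(2*t) = 4*t**2)
C = -16728
r(m)/C = (4*96**2)/(-16728) = (4*9216)*(-1/16728) = 36864*(-1/16728) = -1536/697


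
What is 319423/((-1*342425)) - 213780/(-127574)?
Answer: 16226773349/21842263475 ≈ 0.74291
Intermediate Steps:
319423/((-1*342425)) - 213780/(-127574) = 319423/(-342425) - 213780*(-1/127574) = 319423*(-1/342425) + 106890/63787 = -319423/342425 + 106890/63787 = 16226773349/21842263475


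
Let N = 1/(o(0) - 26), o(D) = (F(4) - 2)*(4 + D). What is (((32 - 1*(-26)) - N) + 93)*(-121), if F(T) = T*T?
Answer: -548009/30 ≈ -18267.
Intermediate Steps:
F(T) = T**2
o(D) = 56 + 14*D (o(D) = (4**2 - 2)*(4 + D) = (16 - 2)*(4 + D) = 14*(4 + D) = 56 + 14*D)
N = 1/30 (N = 1/((56 + 14*0) - 26) = 1/((56 + 0) - 26) = 1/(56 - 26) = 1/30 ≈ 0.033333)
(((32 - 1*(-26)) - N) + 93)*(-121) = (((32 - 1*(-26)) - 1*1/30) + 93)*(-121) = (((32 + 26) - 1/30) + 93)*(-121) = ((58 - 1/30) + 93)*(-121) = (1739/30 + 93)*(-121) = (4529/30)*(-121) = -548009/30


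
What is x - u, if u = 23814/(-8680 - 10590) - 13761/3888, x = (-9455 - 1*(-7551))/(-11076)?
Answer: 19005728537/3841821360 ≈ 4.9471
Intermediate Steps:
x = 476/2769 (x = (-9455 + 7551)*(-1/11076) = -1904*(-1/11076) = 476/2769 ≈ 0.17190)
u = -19875739/4162320 (u = 23814/(-19270) - 13761*1/3888 = 23814*(-1/19270) - 1529/432 = -11907/9635 - 1529/432 = -19875739/4162320 ≈ -4.7752)
x - u = 476/2769 - 1*(-19875739/4162320) = 476/2769 + 19875739/4162320 = 19005728537/3841821360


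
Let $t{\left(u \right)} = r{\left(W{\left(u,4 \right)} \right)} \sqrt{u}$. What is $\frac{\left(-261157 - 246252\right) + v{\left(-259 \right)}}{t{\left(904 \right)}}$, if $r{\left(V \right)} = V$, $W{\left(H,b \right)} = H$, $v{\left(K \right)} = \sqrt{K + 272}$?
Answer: $\frac{\sqrt{226} \left(-507409 + \sqrt{13}\right)}{408608} \approx -18.668$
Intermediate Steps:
$v{\left(K \right)} = \sqrt{272 + K}$
$t{\left(u \right)} = u^{\frac{3}{2}}$ ($t{\left(u \right)} = u \sqrt{u} = u^{\frac{3}{2}}$)
$\frac{\left(-261157 - 246252\right) + v{\left(-259 \right)}}{t{\left(904 \right)}} = \frac{\left(-261157 - 246252\right) + \sqrt{272 - 259}}{904^{\frac{3}{2}}} = \frac{-507409 + \sqrt{13}}{1808 \sqrt{226}} = \left(-507409 + \sqrt{13}\right) \frac{\sqrt{226}}{408608} = \frac{\sqrt{226} \left(-507409 + \sqrt{13}\right)}{408608}$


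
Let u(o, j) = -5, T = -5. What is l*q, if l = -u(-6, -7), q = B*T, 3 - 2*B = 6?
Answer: 75/2 ≈ 37.500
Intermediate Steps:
B = -3/2 (B = 3/2 - 1/2*6 = 3/2 - 3 = -3/2 ≈ -1.5000)
q = 15/2 (q = -3/2*(-5) = 15/2 ≈ 7.5000)
l = 5 (l = -1*(-5) = 5)
l*q = 5*(15/2) = 75/2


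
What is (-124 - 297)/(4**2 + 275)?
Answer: -421/291 ≈ -1.4467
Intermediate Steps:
(-124 - 297)/(4**2 + 275) = -421/(16 + 275) = -421/291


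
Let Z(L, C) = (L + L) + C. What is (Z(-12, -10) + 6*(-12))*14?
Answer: -1484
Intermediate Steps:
Z(L, C) = C + 2*L (Z(L, C) = 2*L + C = C + 2*L)
(Z(-12, -10) + 6*(-12))*14 = ((-10 + 2*(-12)) + 6*(-12))*14 = ((-10 - 24) - 72)*14 = (-34 - 72)*14 = -106*14 = -1484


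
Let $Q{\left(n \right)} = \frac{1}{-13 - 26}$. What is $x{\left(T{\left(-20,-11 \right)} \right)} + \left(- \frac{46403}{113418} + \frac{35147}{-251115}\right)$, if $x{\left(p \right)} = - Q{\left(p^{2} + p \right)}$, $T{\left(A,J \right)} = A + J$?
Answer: $- \frac{64603546531}{123417497970} \approx -0.52346$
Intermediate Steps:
$Q{\left(n \right)} = - \frac{1}{39}$ ($Q{\left(n \right)} = \frac{1}{-39} = - \frac{1}{39}$)
$x{\left(p \right)} = \frac{1}{39}$ ($x{\left(p \right)} = \left(-1\right) \left(- \frac{1}{39}\right) = \frac{1}{39}$)
$x{\left(T{\left(-20,-11 \right)} \right)} + \left(- \frac{46403}{113418} + \frac{35147}{-251115}\right) = \frac{1}{39} + \left(- \frac{46403}{113418} + \frac{35147}{-251115}\right) = \frac{1}{39} + \left(\left(-46403\right) \frac{1}{113418} + 35147 \left(- \frac{1}{251115}\right)\right) = \frac{1}{39} - \frac{5212930597}{9493653690} = - \frac{64603546531}{123417497970}$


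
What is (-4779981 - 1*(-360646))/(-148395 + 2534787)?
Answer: -4419335/2386392 ≈ -1.8519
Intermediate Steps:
(-4779981 - 1*(-360646))/(-148395 + 2534787) = (-4779981 + 360646)/2386392 = -4419335*1/2386392 = -4419335/2386392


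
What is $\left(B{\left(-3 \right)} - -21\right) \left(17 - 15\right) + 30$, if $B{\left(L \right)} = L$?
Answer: $66$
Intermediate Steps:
$\left(B{\left(-3 \right)} - -21\right) \left(17 - 15\right) + 30 = \left(-3 - -21\right) \left(17 - 15\right) + 30 = \left(-3 + 21\right) 2 + 30 = 18 \cdot 2 + 30 = 36 + 30 = 66$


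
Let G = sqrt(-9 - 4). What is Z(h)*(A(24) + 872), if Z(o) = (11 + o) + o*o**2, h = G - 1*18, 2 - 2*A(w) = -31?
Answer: -9128449/2 + 852960*I*sqrt(13) ≈ -4.5642e+6 + 3.0754e+6*I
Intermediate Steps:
A(w) = 33/2 (A(w) = 1 - 1/2*(-31) = 1 + 31/2 = 33/2)
G = I*sqrt(13) (G = sqrt(-13) = I*sqrt(13) ≈ 3.6056*I)
h = -18 + I*sqrt(13) (h = I*sqrt(13) - 1*18 = I*sqrt(13) - 18 = -18 + I*sqrt(13) ≈ -18.0 + 3.6056*I)
Z(o) = 11 + o + o**3 (Z(o) = (11 + o) + o**3 = 11 + o + o**3)
Z(h)*(A(24) + 872) = (11 + (-18 + I*sqrt(13)) + (-18 + I*sqrt(13))**3)*(33/2 + 872) = (-7 + (-18 + I*sqrt(13))**3 + I*sqrt(13))*(1777/2) = -12439/2 + 1777*(-18 + I*sqrt(13))**3/2 + 1777*I*sqrt(13)/2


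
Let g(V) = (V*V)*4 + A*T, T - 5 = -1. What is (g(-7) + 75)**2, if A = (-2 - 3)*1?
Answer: 63001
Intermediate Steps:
A = -5 (A = -5*1 = -5)
T = 4 (T = 5 - 1 = 4)
g(V) = -20 + 4*V**2 (g(V) = (V*V)*4 - 5*4 = V**2*4 - 20 = 4*V**2 - 20 = -20 + 4*V**2)
(g(-7) + 75)**2 = ((-20 + 4*(-7)**2) + 75)**2 = ((-20 + 4*49) + 75)**2 = ((-20 + 196) + 75)**2 = (176 + 75)**2 = 251**2 = 63001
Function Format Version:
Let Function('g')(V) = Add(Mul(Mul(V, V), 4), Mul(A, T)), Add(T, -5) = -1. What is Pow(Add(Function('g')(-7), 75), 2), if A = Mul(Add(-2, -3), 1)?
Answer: 63001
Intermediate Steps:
A = -5 (A = Mul(-5, 1) = -5)
T = 4 (T = Add(5, -1) = 4)
Function('g')(V) = Add(-20, Mul(4, Pow(V, 2))) (Function('g')(V) = Add(Mul(Mul(V, V), 4), Mul(-5, 4)) = Add(Mul(Pow(V, 2), 4), -20) = Add(Mul(4, Pow(V, 2)), -20) = Add(-20, Mul(4, Pow(V, 2))))
Pow(Add(Function('g')(-7), 75), 2) = Pow(Add(Add(-20, Mul(4, Pow(-7, 2))), 75), 2) = Pow(Add(Add(-20, Mul(4, 49)), 75), 2) = Pow(Add(Add(-20, 196), 75), 2) = Pow(Add(176, 75), 2) = Pow(251, 2) = 63001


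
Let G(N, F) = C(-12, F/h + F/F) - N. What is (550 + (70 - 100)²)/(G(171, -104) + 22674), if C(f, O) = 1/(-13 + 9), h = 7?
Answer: 5800/90011 ≈ 0.064437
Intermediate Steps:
C(f, O) = -¼ (C(f, O) = 1/(-4) = -¼)
G(N, F) = -¼ - N
(550 + (70 - 100)²)/(G(171, -104) + 22674) = (550 + (70 - 100)²)/((-¼ - 1*171) + 22674) = (550 + (-30)²)/((-¼ - 171) + 22674) = (550 + 900)/(-685/4 + 22674) = 1450/(90011/4) = 1450*(4/90011) = 5800/90011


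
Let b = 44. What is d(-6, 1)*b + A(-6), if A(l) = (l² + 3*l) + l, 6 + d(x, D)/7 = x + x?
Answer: -5532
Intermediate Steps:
d(x, D) = -42 + 14*x (d(x, D) = -42 + 7*(x + x) = -42 + 7*(2*x) = -42 + 14*x)
A(l) = l² + 4*l
d(-6, 1)*b + A(-6) = (-42 + 14*(-6))*44 - 6*(4 - 6) = (-42 - 84)*44 - 6*(-2) = -126*44 + 12 = -5544 + 12 = -5532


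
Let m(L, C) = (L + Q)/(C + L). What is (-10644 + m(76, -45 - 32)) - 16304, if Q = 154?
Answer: -27178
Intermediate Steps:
m(L, C) = (154 + L)/(C + L) (m(L, C) = (L + 154)/(C + L) = (154 + L)/(C + L))
(-10644 + m(76, -45 - 32)) - 16304 = (-10644 + (154 + 76)/((-45 - 32) + 76)) - 16304 = (-10644 + 230/(-77 + 76)) - 16304 = (-10644 + 230/(-1)) - 16304 = (-10644 - 1*230) - 16304 = (-10644 - 230) - 16304 = -10874 - 16304 = -27178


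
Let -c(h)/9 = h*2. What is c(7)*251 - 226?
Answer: -31852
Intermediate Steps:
c(h) = -18*h (c(h) = -9*h*2 = -18*h)
c(7)*251 - 226 = -18*7*251 - 226 = -126*251 - 226 = -31626 - 226 = -31852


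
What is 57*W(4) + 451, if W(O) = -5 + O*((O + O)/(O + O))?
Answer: 394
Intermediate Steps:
W(O) = -5 + O (W(O) = -5 + O*((2*O)/((2*O))) = -5 + O*((2*O)*(1/(2*O))) = -5 + O*1 = -5 + O)
57*W(4) + 451 = 57*(-5 + 4) + 451 = 57*(-1) + 451 = -57 + 451 = 394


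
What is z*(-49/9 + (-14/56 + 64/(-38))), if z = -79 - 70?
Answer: 752003/684 ≈ 1099.4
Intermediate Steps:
z = -149
z*(-49/9 + (-14/56 + 64/(-38))) = -149*(-49/9 + (-14/56 + 64/(-38))) = -149*(-49*⅑ + (-14*1/56 + 64*(-1/38))) = -149*(-49/9 + (-¼ - 32/19)) = -149*(-49/9 - 147/76) = -149*(-5047/684) = 752003/684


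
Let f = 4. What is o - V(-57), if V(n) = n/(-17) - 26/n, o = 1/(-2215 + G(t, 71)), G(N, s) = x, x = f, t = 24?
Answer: -2720590/714153 ≈ -3.8095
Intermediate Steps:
x = 4
G(N, s) = 4
o = -1/2211 (o = 1/(-2215 + 4) = 1/(-2211) = -1/2211 ≈ -0.00045228)
V(n) = -26/n - n/17 (V(n) = n*(-1/17) - 26/n = -n/17 - 26/n = -26/n - n/17)
o - V(-57) = -1/2211 - (-26/(-57) - 1/17*(-57)) = -1/2211 - (-26*(-1/57) + 57/17) = -1/2211 - (26/57 + 57/17) = -1/2211 - 1*3691/969 = -1/2211 - 3691/969 = -2720590/714153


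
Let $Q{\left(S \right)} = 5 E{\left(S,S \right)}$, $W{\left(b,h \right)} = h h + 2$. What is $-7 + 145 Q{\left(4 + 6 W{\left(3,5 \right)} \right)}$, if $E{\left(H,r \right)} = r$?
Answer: $120343$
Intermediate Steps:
$W{\left(b,h \right)} = 2 + h^{2}$ ($W{\left(b,h \right)} = h^{2} + 2 = 2 + h^{2}$)
$Q{\left(S \right)} = 5 S$
$-7 + 145 Q{\left(4 + 6 W{\left(3,5 \right)} \right)} = -7 + 145 \cdot 5 \left(4 + 6 \left(2 + 5^{2}\right)\right) = -7 + 145 \cdot 5 \left(4 + 6 \left(2 + 25\right)\right) = -7 + 145 \cdot 5 \left(4 + 6 \cdot 27\right) = -7 + 145 \cdot 5 \left(4 + 162\right) = -7 + 145 \cdot 5 \cdot 166 = -7 + 145 \cdot 830 = -7 + 120350 = 120343$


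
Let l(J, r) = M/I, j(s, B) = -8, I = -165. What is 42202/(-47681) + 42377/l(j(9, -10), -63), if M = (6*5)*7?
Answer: -22226945935/667534 ≈ -33297.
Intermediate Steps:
M = 210 (M = 30*7 = 210)
l(J, r) = -14/11 (l(J, r) = 210/(-165) = 210*(-1/165) = -14/11)
42202/(-47681) + 42377/l(j(9, -10), -63) = 42202/(-47681) + 42377/(-14/11) = 42202*(-1/47681) + 42377*(-11/14) = -42202/47681 - 466147/14 = -22226945935/667534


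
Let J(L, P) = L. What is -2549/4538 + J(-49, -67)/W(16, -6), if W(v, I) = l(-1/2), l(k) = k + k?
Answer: 219813/4538 ≈ 48.438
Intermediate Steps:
l(k) = 2*k
W(v, I) = -1 (W(v, I) = 2*(-1/2) = 2*(-1*½) = 2*(-½) = -1)
-2549/4538 + J(-49, -67)/W(16, -6) = -2549/4538 - 49/(-1) = -2549*1/4538 - 49*(-1) = -2549/4538 + 49 = 219813/4538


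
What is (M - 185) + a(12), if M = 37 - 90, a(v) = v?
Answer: -226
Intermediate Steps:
M = -53
(M - 185) + a(12) = (-53 - 185) + 12 = -238 + 12 = -226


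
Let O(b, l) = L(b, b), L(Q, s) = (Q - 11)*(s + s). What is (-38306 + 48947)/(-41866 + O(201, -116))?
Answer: 10641/34514 ≈ 0.30831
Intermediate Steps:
L(Q, s) = 2*s*(-11 + Q) (L(Q, s) = (-11 + Q)*(2*s) = 2*s*(-11 + Q))
O(b, l) = 2*b*(-11 + b)
(-38306 + 48947)/(-41866 + O(201, -116)) = (-38306 + 48947)/(-41866 + 2*201*(-11 + 201)) = 10641/(-41866 + 2*201*190) = 10641/(-41866 + 76380) = 10641/34514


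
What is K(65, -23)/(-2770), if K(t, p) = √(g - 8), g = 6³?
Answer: -2*√13/1385 ≈ -0.0052066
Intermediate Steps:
g = 216
K(t, p) = 4*√13 (K(t, p) = √(216 - 8) = √208 = 4*√13)
K(65, -23)/(-2770) = (4*√13)/(-2770) = (4*√13)*(-1/2770) = -2*√13/1385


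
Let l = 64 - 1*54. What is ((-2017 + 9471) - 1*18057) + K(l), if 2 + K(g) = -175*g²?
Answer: -28105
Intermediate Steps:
l = 10 (l = 64 - 54 = 10)
K(g) = -2 - 175*g²
((-2017 + 9471) - 1*18057) + K(l) = ((-2017 + 9471) - 1*18057) + (-2 - 175*10²) = (7454 - 18057) + (-2 - 175*100) = -10603 + (-2 - 17500) = -10603 - 17502 = -28105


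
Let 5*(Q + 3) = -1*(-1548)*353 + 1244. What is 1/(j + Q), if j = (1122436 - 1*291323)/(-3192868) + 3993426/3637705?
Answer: 11614711887940/1272222547898922827 ≈ 9.1295e-6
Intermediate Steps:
j = 9727138170103/11614711887940 (j = (1122436 - 291323)*(-1/3192868) + 3993426*(1/3637705) = 831113*(-1/3192868) + 3993426/3637705 = -831113/3192868 + 3993426/3637705 = 9727138170103/11614711887940 ≈ 0.83748)
Q = 547673/5 (Q = -3 + (-1*(-1548)*353 + 1244)/5 = -3 + (1548*353 + 1244)/5 = -3 + (546444 + 1244)/5 = -3 + (⅕)*547688 = -3 + 547688/5 = 547673/5 ≈ 1.0953e+5)
1/(j + Q) = 1/(9727138170103/11614711887940 + 547673/5) = 1/(1272222547898922827/11614711887940) = 11614711887940/1272222547898922827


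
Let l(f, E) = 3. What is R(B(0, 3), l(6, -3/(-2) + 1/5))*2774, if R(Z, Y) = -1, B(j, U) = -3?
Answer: -2774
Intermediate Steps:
R(B(0, 3), l(6, -3/(-2) + 1/5))*2774 = -1*2774 = -2774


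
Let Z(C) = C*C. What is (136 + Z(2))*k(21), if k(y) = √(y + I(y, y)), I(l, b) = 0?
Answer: 140*√21 ≈ 641.56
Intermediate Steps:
Z(C) = C²
k(y) = √y (k(y) = √(y + 0) = √y)
(136 + Z(2))*k(21) = (136 + 2²)*√21 = (136 + 4)*√21 = 140*√21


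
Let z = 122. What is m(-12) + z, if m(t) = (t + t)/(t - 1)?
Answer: 1610/13 ≈ 123.85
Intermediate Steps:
m(t) = 2*t/(-1 + t) (m(t) = (2*t)/(-1 + t) = 2*t/(-1 + t))
m(-12) + z = 2*(-12)/(-1 - 12) + 122 = 2*(-12)/(-13) + 122 = 2*(-12)*(-1/13) + 122 = 24/13 + 122 = 1610/13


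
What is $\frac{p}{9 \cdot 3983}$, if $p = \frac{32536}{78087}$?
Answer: $\frac{4648}{399883527} \approx 1.1623 \cdot 10^{-5}$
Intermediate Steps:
$p = \frac{32536}{78087}$ ($p = 32536 \cdot \frac{1}{78087} = \frac{32536}{78087} \approx 0.41666$)
$\frac{p}{9 \cdot 3983} = \frac{32536}{78087 \cdot 9 \cdot 3983} = \frac{32536}{78087 \cdot 35847} = \frac{32536}{78087} \cdot \frac{1}{35847} = \frac{4648}{399883527}$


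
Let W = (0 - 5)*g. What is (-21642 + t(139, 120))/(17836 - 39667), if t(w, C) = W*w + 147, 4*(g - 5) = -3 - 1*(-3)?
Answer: 24970/21831 ≈ 1.1438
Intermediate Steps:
g = 5 (g = 5 + (-3 - 1*(-3))/4 = 5 + (-3 + 3)/4 = 5 + (¼)*0 = 5 + 0 = 5)
W = -25 (W = (0 - 5)*5 = -5*5 = -25)
t(w, C) = 147 - 25*w (t(w, C) = -25*w + 147 = 147 - 25*w)
(-21642 + t(139, 120))/(17836 - 39667) = (-21642 + (147 - 25*139))/(17836 - 39667) = (-21642 + (147 - 3475))/(-21831) = (-21642 - 3328)*(-1/21831) = -24970*(-1/21831) = 24970/21831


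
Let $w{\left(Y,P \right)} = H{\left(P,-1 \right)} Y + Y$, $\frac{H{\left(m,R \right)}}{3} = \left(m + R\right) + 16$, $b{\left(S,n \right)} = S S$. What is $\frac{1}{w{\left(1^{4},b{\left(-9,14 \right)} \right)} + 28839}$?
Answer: $\frac{1}{29128} \approx 3.4331 \cdot 10^{-5}$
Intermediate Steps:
$b{\left(S,n \right)} = S^{2}$
$H{\left(m,R \right)} = 48 + 3 R + 3 m$ ($H{\left(m,R \right)} = 3 \left(\left(m + R\right) + 16\right) = 3 \left(\left(R + m\right) + 16\right) = 3 \left(16 + R + m\right) = 48 + 3 R + 3 m$)
$w{\left(Y,P \right)} = Y + Y \left(45 + 3 P\right)$ ($w{\left(Y,P \right)} = \left(48 + 3 \left(-1\right) + 3 P\right) Y + Y = \left(48 - 3 + 3 P\right) Y + Y = \left(45 + 3 P\right) Y + Y = Y \left(45 + 3 P\right) + Y = Y + Y \left(45 + 3 P\right)$)
$\frac{1}{w{\left(1^{4},b{\left(-9,14 \right)} \right)} + 28839} = \frac{1}{1^{4} \left(46 + 3 \left(-9\right)^{2}\right) + 28839} = \frac{1}{1 \left(46 + 3 \cdot 81\right) + 28839} = \frac{1}{1 \left(46 + 243\right) + 28839} = \frac{1}{1 \cdot 289 + 28839} = \frac{1}{289 + 28839} = \frac{1}{29128}$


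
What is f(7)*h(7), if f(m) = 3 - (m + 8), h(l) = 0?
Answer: 0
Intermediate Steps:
f(m) = -5 - m (f(m) = 3 - (8 + m) = 3 + (-8 - m) = -5 - m)
f(7)*h(7) = (-5 - 1*7)*0 = (-5 - 7)*0 = -12*0 = 0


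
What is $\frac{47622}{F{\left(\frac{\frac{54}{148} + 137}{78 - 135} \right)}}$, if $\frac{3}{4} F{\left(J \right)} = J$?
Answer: $- \frac{7929063}{535} \approx -14821.0$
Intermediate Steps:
$F{\left(J \right)} = \frac{4 J}{3}$
$\frac{47622}{F{\left(\frac{\frac{54}{148} + 137}{78 - 135} \right)}} = \frac{47622}{\frac{4}{3} \frac{\frac{54}{148} + 137}{78 - 135}} = \frac{47622}{\frac{4}{3} \frac{54 \cdot \frac{1}{148} + 137}{-57}} = \frac{47622}{\frac{4}{3} \left(\frac{27}{74} + 137\right) \left(- \frac{1}{57}\right)} = \frac{47622}{\frac{4}{3} \cdot \frac{10165}{74} \left(- \frac{1}{57}\right)} = \frac{47622}{\frac{4}{3} \left(- \frac{535}{222}\right)} = \frac{47622}{- \frac{1070}{333}} = 47622 \left(- \frac{333}{1070}\right) = - \frac{7929063}{535}$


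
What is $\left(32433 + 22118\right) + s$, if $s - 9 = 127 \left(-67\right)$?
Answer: $46051$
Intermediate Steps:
$s = -8500$ ($s = 9 + 127 \left(-67\right) = 9 - 8509 = -8500$)
$\left(32433 + 22118\right) + s = \left(32433 + 22118\right) - 8500 = 54551 - 8500 = 46051$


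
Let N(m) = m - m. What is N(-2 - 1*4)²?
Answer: 0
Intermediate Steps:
N(m) = 0
N(-2 - 1*4)² = 0² = 0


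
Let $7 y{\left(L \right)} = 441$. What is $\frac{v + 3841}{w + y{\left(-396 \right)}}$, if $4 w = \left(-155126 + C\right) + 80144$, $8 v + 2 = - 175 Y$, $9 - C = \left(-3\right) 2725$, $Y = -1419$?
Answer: $- \frac{93017}{44364} \approx -2.0967$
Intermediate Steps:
$y{\left(L \right)} = 63$ ($y{\left(L \right)} = \frac{1}{7} \cdot 441 = 63$)
$C = 8184$ ($C = 9 - \left(-3\right) 2725 = 9 - -8175 = 9 + 8175 = 8184$)
$v = \frac{248323}{8}$ ($v = - \frac{1}{4} + \frac{\left(-175\right) \left(-1419\right)}{8} = - \frac{1}{4} + \frac{1}{8} \cdot 248325 = - \frac{1}{4} + \frac{248325}{8} = \frac{248323}{8} \approx 31040.0$)
$w = - \frac{33399}{2}$ ($w = \frac{\left(-155126 + 8184\right) + 80144}{4} = \frac{-146942 + 80144}{4} = \frac{1}{4} \left(-66798\right) = - \frac{33399}{2} \approx -16700.0$)
$\frac{v + 3841}{w + y{\left(-396 \right)}} = \frac{\frac{248323}{8} + 3841}{- \frac{33399}{2} + 63} = \frac{279051}{8 \left(- \frac{33273}{2}\right)} = \frac{279051}{8} \left(- \frac{2}{33273}\right) = - \frac{93017}{44364}$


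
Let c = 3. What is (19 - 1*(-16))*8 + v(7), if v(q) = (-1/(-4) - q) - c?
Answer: 1081/4 ≈ 270.25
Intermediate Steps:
v(q) = -11/4 - q (v(q) = (-1/(-4) - q) - 1*3 = (-1*(-1/4) - q) - 3 = (1/4 - q) - 3 = -11/4 - q)
(19 - 1*(-16))*8 + v(7) = (19 - 1*(-16))*8 + (-11/4 - 1*7) = (19 + 16)*8 + (-11/4 - 7) = 35*8 - 39/4 = 280 - 39/4 = 1081/4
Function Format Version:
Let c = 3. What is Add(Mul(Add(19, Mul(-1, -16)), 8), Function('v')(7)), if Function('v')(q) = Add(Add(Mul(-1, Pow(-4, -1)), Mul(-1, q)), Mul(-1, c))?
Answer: Rational(1081, 4) ≈ 270.25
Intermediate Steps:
Function('v')(q) = Add(Rational(-11, 4), Mul(-1, q)) (Function('v')(q) = Add(Add(Mul(-1, Pow(-4, -1)), Mul(-1, q)), Mul(-1, 3)) = Add(Add(Mul(-1, Rational(-1, 4)), Mul(-1, q)), -3) = Add(Add(Rational(1, 4), Mul(-1, q)), -3) = Add(Rational(-11, 4), Mul(-1, q)))
Add(Mul(Add(19, Mul(-1, -16)), 8), Function('v')(7)) = Add(Mul(Add(19, Mul(-1, -16)), 8), Add(Rational(-11, 4), Mul(-1, 7))) = Add(Mul(Add(19, 16), 8), Add(Rational(-11, 4), -7)) = Add(Mul(35, 8), Rational(-39, 4)) = Add(280, Rational(-39, 4)) = Rational(1081, 4)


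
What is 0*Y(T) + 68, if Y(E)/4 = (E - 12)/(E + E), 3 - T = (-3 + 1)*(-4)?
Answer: 68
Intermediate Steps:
T = -5 (T = 3 - (-3 + 1)*(-4) = 3 - (-2)*(-4) = 3 - 1*8 = 3 - 8 = -5)
Y(E) = 2*(-12 + E)/E (Y(E) = 4*((E - 12)/(E + E)) = 4*((-12 + E)/((2*E))) = 4*((-12 + E)*(1/(2*E))) = 4*((-12 + E)/(2*E)) = 2*(-12 + E)/E)
0*Y(T) + 68 = 0*(2 - 24/(-5)) + 68 = 0*(2 - 24*(-⅕)) + 68 = 0*(2 + 24/5) + 68 = 0*(34/5) + 68 = 0 + 68 = 68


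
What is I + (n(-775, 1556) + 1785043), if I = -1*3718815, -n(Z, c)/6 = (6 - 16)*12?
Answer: -1933052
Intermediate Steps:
n(Z, c) = 720 (n(Z, c) = -6*(6 - 16)*12 = -(-60)*12 = -6*(-120) = 720)
I = -3718815
I + (n(-775, 1556) + 1785043) = -3718815 + (720 + 1785043) = -3718815 + 1785763 = -1933052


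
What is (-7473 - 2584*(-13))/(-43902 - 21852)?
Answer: -26119/65754 ≈ -0.39722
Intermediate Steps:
(-7473 - 2584*(-13))/(-43902 - 21852) = (-7473 + 33592)/(-65754) = 26119*(-1/65754) = -26119/65754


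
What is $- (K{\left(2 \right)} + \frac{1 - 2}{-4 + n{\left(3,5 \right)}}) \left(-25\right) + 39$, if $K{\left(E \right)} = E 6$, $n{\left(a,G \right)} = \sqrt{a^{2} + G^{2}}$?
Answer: $\frac{3001}{9} - \frac{25 \sqrt{34}}{18} \approx 325.35$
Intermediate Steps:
$n{\left(a,G \right)} = \sqrt{G^{2} + a^{2}}$
$K{\left(E \right)} = 6 E$
$- (K{\left(2 \right)} + \frac{1 - 2}{-4 + n{\left(3,5 \right)}}) \left(-25\right) + 39 = - (6 \cdot 2 + \frac{1 - 2}{-4 + \sqrt{5^{2} + 3^{2}}}) \left(-25\right) + 39 = - (12 - \frac{1}{-4 + \sqrt{25 + 9}}) \left(-25\right) + 39 = - (12 - \frac{1}{-4 + \sqrt{34}}) \left(-25\right) + 39 = \left(-12 + \frac{1}{-4 + \sqrt{34}}\right) \left(-25\right) + 39 = \left(300 - \frac{25}{-4 + \sqrt{34}}\right) + 39 = 339 - \frac{25}{-4 + \sqrt{34}}$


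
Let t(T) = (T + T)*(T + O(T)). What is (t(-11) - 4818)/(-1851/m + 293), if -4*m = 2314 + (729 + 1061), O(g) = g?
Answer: -1482228/100823 ≈ -14.701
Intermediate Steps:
m = -1026 (m = -(2314 + (729 + 1061))/4 = -(2314 + 1790)/4 = -¼*4104 = -1026)
t(T) = 4*T² (t(T) = (T + T)*(T + T) = (2*T)*(2*T) = 4*T²)
(t(-11) - 4818)/(-1851/m + 293) = (4*(-11)² - 4818)/(-1851/(-1026) + 293) = (4*121 - 4818)/(-1851*(-1/1026) + 293) = (484 - 4818)/(617/342 + 293) = -4334/100823/342 = -4334*342/100823 = -1482228/100823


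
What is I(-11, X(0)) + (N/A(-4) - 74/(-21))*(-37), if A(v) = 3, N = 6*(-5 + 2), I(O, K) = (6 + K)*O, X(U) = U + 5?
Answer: -617/21 ≈ -29.381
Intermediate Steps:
X(U) = 5 + U
I(O, K) = O*(6 + K)
N = -18 (N = 6*(-3) = -18)
I(-11, X(0)) + (N/A(-4) - 74/(-21))*(-37) = -11*(6 + (5 + 0)) + (-18/3 - 74/(-21))*(-37) = -11*(6 + 5) + (-18*⅓ - 74*(-1/21))*(-37) = -11*11 + (-6 + 74/21)*(-37) = -121 - 52/21*(-37) = -121 + 1924/21 = -617/21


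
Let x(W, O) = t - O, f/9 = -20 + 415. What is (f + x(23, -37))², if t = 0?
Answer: 12902464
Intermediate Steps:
f = 3555 (f = 9*(-20 + 415) = 9*395 = 3555)
x(W, O) = -O (x(W, O) = 0 - O = -O)
(f + x(23, -37))² = (3555 - 1*(-37))² = (3555 + 37)² = 3592² = 12902464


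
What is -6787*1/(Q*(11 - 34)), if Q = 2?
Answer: 6787/46 ≈ 147.54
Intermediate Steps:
-6787*1/(Q*(11 - 34)) = -6787*1/(2*(11 - 34)) = -6787/((-23*2)) = -6787/(-46) = -6787*(-1/46) = 6787/46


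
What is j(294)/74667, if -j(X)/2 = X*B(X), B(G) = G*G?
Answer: -16941456/24889 ≈ -680.68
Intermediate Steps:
B(G) = G²
j(X) = -2*X³ (j(X) = -2*X*X² = -2*X³)
j(294)/74667 = -2*294³/74667 = -2*25412184*(1/74667) = -50824368*1/74667 = -16941456/24889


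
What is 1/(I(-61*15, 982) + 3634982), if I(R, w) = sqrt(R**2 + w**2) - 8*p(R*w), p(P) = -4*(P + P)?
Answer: -53870938/2902077959198295 - sqrt(1801549)/2902077959198295 ≈ -1.8563e-8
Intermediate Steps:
p(P) = -8*P
I(R, w) = sqrt(R**2 + w**2) + 64*R*w (I(R, w) = sqrt(R**2 + w**2) - (-64)*R*w = sqrt(R**2 + w**2) + 64*R*w)
1/(I(-61*15, 982) + 3634982) = 1/((sqrt((-61*15)**2 + 982**2) + 64*(-61*15)*982) + 3634982) = 1/((sqrt((-915)**2 + 964324) + 64*(-915)*982) + 3634982) = 1/((sqrt(837225 + 964324) - 57505920) + 3634982) = 1/((sqrt(1801549) - 57505920) + 3634982) = 1/((-57505920 + sqrt(1801549)) + 3634982) = 1/(-53870938 + sqrt(1801549))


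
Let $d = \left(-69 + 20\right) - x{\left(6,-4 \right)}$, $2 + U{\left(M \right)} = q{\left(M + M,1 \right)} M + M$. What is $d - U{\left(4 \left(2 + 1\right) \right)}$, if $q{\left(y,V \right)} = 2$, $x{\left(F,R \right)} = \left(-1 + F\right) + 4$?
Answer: $-92$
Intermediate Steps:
$x{\left(F,R \right)} = 3 + F$
$U{\left(M \right)} = -2 + 3 M$ ($U{\left(M \right)} = -2 + \left(2 M + M\right) = -2 + 3 M$)
$d = -58$ ($d = \left(-69 + 20\right) - \left(3 + 6\right) = -49 - 9 = -58$)
$d - U{\left(4 \left(2 + 1\right) \right)} = -58 - \left(-2 + 3 \cdot 4 \left(2 + 1\right)\right) = -58 - \left(-2 + 3 \cdot 4 \cdot 3\right) = -58 - \left(-2 + 3 \cdot 12\right) = -58 - \left(-2 + 36\right) = -58 - 34 = -92$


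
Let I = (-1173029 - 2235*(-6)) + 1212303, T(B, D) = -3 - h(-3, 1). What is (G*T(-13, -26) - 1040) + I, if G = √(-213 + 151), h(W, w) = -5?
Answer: 51644 + 2*I*√62 ≈ 51644.0 + 15.748*I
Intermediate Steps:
G = I*√62 (G = √(-62) = I*√62 ≈ 7.874*I)
T(B, D) = 2 (T(B, D) = -3 - 1*(-5) = -3 + 5 = 2)
I = 52684 (I = (-1173029 + 13410) + 1212303 = -1159619 + 1212303 = 52684)
(G*T(-13, -26) - 1040) + I = ((I*√62)*2 - 1040) + 52684 = (2*I*√62 - 1040) + 52684 = (-1040 + 2*I*√62) + 52684 = 51644 + 2*I*√62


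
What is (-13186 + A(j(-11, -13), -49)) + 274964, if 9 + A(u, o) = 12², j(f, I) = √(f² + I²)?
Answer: 261913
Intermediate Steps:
j(f, I) = √(I² + f²)
A(u, o) = 135 (A(u, o) = -9 + 12² = -9 + 144 = 135)
(-13186 + A(j(-11, -13), -49)) + 274964 = (-13186 + 135) + 274964 = -13051 + 274964 = 261913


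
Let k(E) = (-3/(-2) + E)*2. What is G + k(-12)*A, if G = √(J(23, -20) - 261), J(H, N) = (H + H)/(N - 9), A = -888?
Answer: 18648 + I*√220835/29 ≈ 18648.0 + 16.204*I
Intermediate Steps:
k(E) = 3 + 2*E (k(E) = (-3*(-½) + E)*2 = (3/2 + E)*2 = 3 + 2*E)
J(H, N) = 2*H/(-9 + N) (J(H, N) = (2*H)/(-9 + N) = 2*H/(-9 + N))
G = I*√220835/29 (G = √(2*23/(-9 - 20) - 261) = √(2*23/(-29) - 261) = √(2*23*(-1/29) - 261) = √(-46/29 - 261) = √(-7615/29) = I*√220835/29 ≈ 16.204*I)
G + k(-12)*A = I*√220835/29 + (3 + 2*(-12))*(-888) = I*√220835/29 + (3 - 24)*(-888) = I*√220835/29 - 21*(-888) = I*√220835/29 + 18648 = 18648 + I*√220835/29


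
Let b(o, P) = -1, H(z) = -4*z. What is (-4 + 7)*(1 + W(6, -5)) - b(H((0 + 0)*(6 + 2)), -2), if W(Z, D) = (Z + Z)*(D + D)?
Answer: -356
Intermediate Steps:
W(Z, D) = 4*D*Z (W(Z, D) = (2*Z)*(2*D) = 4*D*Z)
(-4 + 7)*(1 + W(6, -5)) - b(H((0 + 0)*(6 + 2)), -2) = (-4 + 7)*(1 + 4*(-5)*6) - 1*(-1) = 3*(1 - 120) + 1 = 3*(-119) + 1 = -357 + 1 = -356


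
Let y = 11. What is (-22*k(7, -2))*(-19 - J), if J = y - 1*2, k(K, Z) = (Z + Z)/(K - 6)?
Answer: -2464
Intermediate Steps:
k(K, Z) = 2*Z/(-6 + K) (k(K, Z) = (2*Z)/(-6 + K) = 2*Z/(-6 + K))
J = 9 (J = 11 - 1*2 = 11 - 2 = 9)
(-22*k(7, -2))*(-19 - J) = (-44*(-2)/(-6 + 7))*(-19 - 1*9) = (-44*(-2)/1)*(-19 - 9) = -44*(-2)*(-28) = -22*(-4)*(-28) = 88*(-28) = -2464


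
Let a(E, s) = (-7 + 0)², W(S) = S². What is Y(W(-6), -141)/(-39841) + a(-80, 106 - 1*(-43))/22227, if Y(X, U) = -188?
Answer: 6130885/885545907 ≈ 0.0069233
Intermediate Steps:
a(E, s) = 49 (a(E, s) = (-7)² = 49)
Y(W(-6), -141)/(-39841) + a(-80, 106 - 1*(-43))/22227 = -188/(-39841) + 49/22227 = -188*(-1/39841) + 49*(1/22227) = 188/39841 + 49/22227 = 6130885/885545907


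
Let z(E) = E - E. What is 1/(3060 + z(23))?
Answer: 1/3060 ≈ 0.00032680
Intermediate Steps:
z(E) = 0
1/(3060 + z(23)) = 1/(3060 + 0) = 1/3060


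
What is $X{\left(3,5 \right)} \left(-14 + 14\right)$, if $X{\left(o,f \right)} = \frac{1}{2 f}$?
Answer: $0$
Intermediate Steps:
$X{\left(o,f \right)} = \frac{1}{2 f}$
$X{\left(3,5 \right)} \left(-14 + 14\right) = \frac{1}{2 \cdot 5} \left(-14 + 14\right) = \frac{1}{2} \cdot \frac{1}{5} \cdot 0 = \frac{1}{10} \cdot 0 = 0$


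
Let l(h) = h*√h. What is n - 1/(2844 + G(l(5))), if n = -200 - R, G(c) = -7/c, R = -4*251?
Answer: 812877373104/1011041951 - 35*√5/1011041951 ≈ 804.00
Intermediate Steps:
R = -1004
l(h) = h^(3/2)
n = 804 (n = -200 - 1*(-1004) = -200 + 1004 = 804)
n - 1/(2844 + G(l(5))) = 804 - 1/(2844 - 7*√5/25)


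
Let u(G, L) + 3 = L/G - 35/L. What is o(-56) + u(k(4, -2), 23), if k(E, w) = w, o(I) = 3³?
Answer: 505/46 ≈ 10.978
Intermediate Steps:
o(I) = 27
u(G, L) = -3 - 35/L + L/G (u(G, L) = -3 + (L/G - 35/L) = -3 + (-35/L + L/G) = -3 - 35/L + L/G)
o(-56) + u(k(4, -2), 23) = 27 + (-3 - 35/23 + 23/(-2)) = 27 + (-3 - 35*1/23 + 23*(-½)) = 27 + (-3 - 35/23 - 23/2) = 27 - 737/46 = 505/46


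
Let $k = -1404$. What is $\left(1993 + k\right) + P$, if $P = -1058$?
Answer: $-469$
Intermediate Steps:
$\left(1993 + k\right) + P = \left(1993 - 1404\right) - 1058 = 589 - 1058 = -469$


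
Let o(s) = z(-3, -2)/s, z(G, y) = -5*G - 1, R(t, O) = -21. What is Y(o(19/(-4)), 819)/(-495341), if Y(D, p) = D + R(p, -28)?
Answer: 65/1344497 ≈ 4.8345e-5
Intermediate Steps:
z(G, y) = -1 - 5*G
o(s) = 14/s (o(s) = (-1 - 5*(-3))/s = (-1 + 15)/s = 14/s)
Y(D, p) = -21 + D (Y(D, p) = D - 21 = -21 + D)
Y(o(19/(-4)), 819)/(-495341) = (-21 + 14/((19/(-4))))/(-495341) = (-21 + 14/((19*(-¼))))*(-1/495341) = (-21 + 14/(-19/4))*(-1/495341) = (-21 + 14*(-4/19))*(-1/495341) = (-21 - 56/19)*(-1/495341) = -455/19*(-1/495341) = 65/1344497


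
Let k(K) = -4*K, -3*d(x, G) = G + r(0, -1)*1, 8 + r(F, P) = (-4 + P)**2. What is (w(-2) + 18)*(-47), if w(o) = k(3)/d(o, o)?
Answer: -4794/5 ≈ -958.80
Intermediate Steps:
r(F, P) = -8 + (-4 + P)**2
d(x, G) = -17/3 - G/3 (d(x, G) = -(G + (-8 + (-4 - 1)**2)*1)/3 = -(G + (-8 + (-5)**2)*1)/3 = -(G + (-8 + 25)*1)/3 = -(G + 17*1)/3 = -(G + 17)/3 = -(17 + G)/3 = -17/3 - G/3)
w(o) = -12/(-17/3 - o/3) (w(o) = (-4*3)/(-17/3 - o/3) = -12/(-17/3 - o/3))
(w(-2) + 18)*(-47) = (36/(17 - 2) + 18)*(-47) = (36/15 + 18)*(-47) = (36*(1/15) + 18)*(-47) = (12/5 + 18)*(-47) = (102/5)*(-47) = -4794/5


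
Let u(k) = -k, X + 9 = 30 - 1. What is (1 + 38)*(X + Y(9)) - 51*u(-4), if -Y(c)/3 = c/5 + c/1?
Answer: -3438/5 ≈ -687.60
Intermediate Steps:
X = 20 (X = -9 + (30 - 1) = -9 + 29 = 20)
Y(c) = -18*c/5 (Y(c) = -3*(c/5 + c/1) = -3*(c*(1/5) + c*1) = -3*(c/5 + c) = -18*c/5)
(1 + 38)*(X + Y(9)) - 51*u(-4) = (1 + 38)*(20 - 18/5*9) - (-51)*(-4) = 39*(20 - 162/5) - 51*4 = 39*(-62/5) - 204 = -2418/5 - 204 = -3438/5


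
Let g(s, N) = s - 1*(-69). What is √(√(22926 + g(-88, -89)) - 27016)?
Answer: √(-27016 + √22907) ≈ 163.9*I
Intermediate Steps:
g(s, N) = 69 + s (g(s, N) = s + 69 = 69 + s)
√(√(22926 + g(-88, -89)) - 27016) = √(√(22926 + (69 - 88)) - 27016) = √(√(22926 - 19) - 27016) = √(√22907 - 27016) = √(-27016 + √22907)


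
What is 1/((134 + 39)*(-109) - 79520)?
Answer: -1/98377 ≈ -1.0165e-5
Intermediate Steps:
1/((134 + 39)*(-109) - 79520) = 1/(173*(-109) - 79520) = 1/(-18857 - 79520) = 1/(-98377) = -1/98377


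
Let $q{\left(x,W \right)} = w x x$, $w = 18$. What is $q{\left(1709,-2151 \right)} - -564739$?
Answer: $53136997$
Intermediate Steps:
$q{\left(x,W \right)} = 18 x^{2}$ ($q{\left(x,W \right)} = 18 x x = 18 x^{2}$)
$q{\left(1709,-2151 \right)} - -564739 = 18 \cdot 1709^{2} - -564739 = 18 \cdot 2920681 + 564739 = 52572258 + 564739 = 53136997$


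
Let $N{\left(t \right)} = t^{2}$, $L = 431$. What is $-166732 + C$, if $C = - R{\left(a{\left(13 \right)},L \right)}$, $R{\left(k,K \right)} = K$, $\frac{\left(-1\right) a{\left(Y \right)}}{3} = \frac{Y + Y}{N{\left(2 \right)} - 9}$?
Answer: $-167163$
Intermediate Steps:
$a{\left(Y \right)} = \frac{6 Y}{5}$ ($a{\left(Y \right)} = - 3 \frac{Y + Y}{2^{2} - 9} = - 3 \frac{2 Y}{4 - 9} = - 3 \frac{2 Y}{-5} = - 3 \cdot 2 Y \left(- \frac{1}{5}\right) = - 3 \left(- \frac{2 Y}{5}\right) = \frac{6 Y}{5}$)
$C = -431$ ($C = \left(-1\right) 431 = -431$)
$-166732 + C = -166732 - 431 = -167163$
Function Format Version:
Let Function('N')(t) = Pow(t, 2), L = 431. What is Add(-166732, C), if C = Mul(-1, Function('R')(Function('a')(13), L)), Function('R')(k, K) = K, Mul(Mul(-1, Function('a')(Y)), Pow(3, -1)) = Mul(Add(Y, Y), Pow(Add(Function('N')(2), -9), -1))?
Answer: -167163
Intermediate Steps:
Function('a')(Y) = Mul(Rational(6, 5), Y) (Function('a')(Y) = Mul(-3, Mul(Add(Y, Y), Pow(Add(Pow(2, 2), -9), -1))) = Mul(-3, Mul(Mul(2, Y), Pow(Add(4, -9), -1))) = Mul(-3, Mul(Mul(2, Y), Pow(-5, -1))) = Mul(-3, Mul(Mul(2, Y), Rational(-1, 5))) = Mul(-3, Mul(Rational(-2, 5), Y)) = Mul(Rational(6, 5), Y))
C = -431 (C = Mul(-1, 431) = -431)
Add(-166732, C) = Add(-166732, -431) = -167163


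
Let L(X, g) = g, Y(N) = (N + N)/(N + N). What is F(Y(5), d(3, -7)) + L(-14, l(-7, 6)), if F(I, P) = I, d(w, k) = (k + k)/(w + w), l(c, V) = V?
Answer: 7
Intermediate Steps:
d(w, k) = k/w (d(w, k) = (2*k)/((2*w)) = (2*k)*(1/(2*w)) = k/w)
Y(N) = 1 (Y(N) = (2*N)/((2*N)) = (2*N)*(1/(2*N)) = 1)
F(Y(5), d(3, -7)) + L(-14, l(-7, 6)) = 1 + 6 = 7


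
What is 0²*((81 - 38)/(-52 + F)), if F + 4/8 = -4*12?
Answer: 0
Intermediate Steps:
F = -97/2 (F = -½ - 4*12 = -½ - 48 = -97/2 ≈ -48.500)
0²*((81 - 38)/(-52 + F)) = 0²*((81 - 38)/(-52 - 97/2)) = 0*(43/(-201/2)) = 0*(43*(-2/201)) = 0*(-86/201) = 0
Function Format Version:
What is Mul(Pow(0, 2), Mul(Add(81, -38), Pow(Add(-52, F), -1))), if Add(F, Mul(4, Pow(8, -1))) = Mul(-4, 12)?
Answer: 0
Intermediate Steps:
F = Rational(-97, 2) (F = Add(Rational(-1, 2), Mul(-4, 12)) = Add(Rational(-1, 2), -48) = Rational(-97, 2) ≈ -48.500)
Mul(Pow(0, 2), Mul(Add(81, -38), Pow(Add(-52, F), -1))) = Mul(Pow(0, 2), Mul(Add(81, -38), Pow(Add(-52, Rational(-97, 2)), -1))) = Mul(0, Mul(43, Pow(Rational(-201, 2), -1))) = Mul(0, Mul(43, Rational(-2, 201))) = Mul(0, Rational(-86, 201)) = 0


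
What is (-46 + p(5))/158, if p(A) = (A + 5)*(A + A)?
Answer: 27/79 ≈ 0.34177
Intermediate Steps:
p(A) = 2*A*(5 + A) (p(A) = (5 + A)*(2*A) = 2*A*(5 + A))
(-46 + p(5))/158 = (-46 + 2*5*(5 + 5))/158 = (-46 + 2*5*10)/158 = (-46 + 100)/158 = (1/158)*54 = 27/79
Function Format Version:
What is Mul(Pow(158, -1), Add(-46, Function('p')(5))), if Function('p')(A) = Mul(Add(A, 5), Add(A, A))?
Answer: Rational(27, 79) ≈ 0.34177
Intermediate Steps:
Function('p')(A) = Mul(2, A, Add(5, A)) (Function('p')(A) = Mul(Add(5, A), Mul(2, A)) = Mul(2, A, Add(5, A)))
Mul(Pow(158, -1), Add(-46, Function('p')(5))) = Mul(Pow(158, -1), Add(-46, Mul(2, 5, Add(5, 5)))) = Mul(Rational(1, 158), Add(-46, Mul(2, 5, 10))) = Mul(Rational(1, 158), Add(-46, 100)) = Mul(Rational(1, 158), 54) = Rational(27, 79)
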